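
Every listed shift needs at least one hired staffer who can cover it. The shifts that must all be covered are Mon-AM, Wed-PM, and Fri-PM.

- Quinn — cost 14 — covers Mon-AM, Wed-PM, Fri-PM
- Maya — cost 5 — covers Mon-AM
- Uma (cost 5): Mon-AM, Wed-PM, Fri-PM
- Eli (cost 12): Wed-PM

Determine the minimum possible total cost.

Uma alone covers Mon-AM, Wed-PM, Fri-PM — every shift.
Total cost: 5.
No cover costs less than 5.

5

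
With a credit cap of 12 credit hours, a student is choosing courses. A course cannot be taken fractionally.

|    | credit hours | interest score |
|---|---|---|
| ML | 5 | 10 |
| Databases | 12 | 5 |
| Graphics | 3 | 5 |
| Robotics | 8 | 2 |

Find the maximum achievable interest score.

15

Treat it as a binary knapsack problem.
ML: credit hours 5 ≤ 12, interest score 10.
ML + Graphics: credit hours 5 + 3 = 8 ≤ 12, interest score 10 + 5 = 15.
Graphics + Robotics: credit hours 3 + 8 = 11 ≤ 12, interest score 5 + 2 = 7.
Best is ML and Graphics with total interest score 15.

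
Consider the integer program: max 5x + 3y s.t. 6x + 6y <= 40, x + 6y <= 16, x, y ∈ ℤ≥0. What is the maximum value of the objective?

(x,y)=(6,0): 6·6+6·0=36≤40, 1·6+6·0=6≤16, objective 30.
(x,y)=(5,1): 6·5+6·1=36≤40, 1·5+6·1=11≤16, objective 28.
(x,y)=(5,0): 6·5+6·0=30≤40, 1·5+6·0=5≤16, objective 25.
No feasible integer point exceeds 30.

30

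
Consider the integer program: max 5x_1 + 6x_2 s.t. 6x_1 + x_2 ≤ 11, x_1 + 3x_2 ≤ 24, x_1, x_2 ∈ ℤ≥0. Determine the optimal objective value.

(x_1,x_2)=(0,8) is feasible, giving 48.
(x_1,x_2)=(0,7) is feasible, giving 42.
(x_1,x_2)=(0,6) is feasible, giving 36.
Maximum is 48 at (x_1,x_2)=(0,8).

48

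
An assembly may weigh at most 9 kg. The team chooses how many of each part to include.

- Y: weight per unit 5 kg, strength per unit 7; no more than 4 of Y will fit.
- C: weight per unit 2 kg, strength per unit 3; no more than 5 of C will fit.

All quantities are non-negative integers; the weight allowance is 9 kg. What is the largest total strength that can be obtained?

1×Y and 2×C: weight 9 ≤ 9, strength 1·7 + 2·3 = 13.
4×C: weight 8 ≤ 9, strength 4·3 = 12.
Best is 13.

13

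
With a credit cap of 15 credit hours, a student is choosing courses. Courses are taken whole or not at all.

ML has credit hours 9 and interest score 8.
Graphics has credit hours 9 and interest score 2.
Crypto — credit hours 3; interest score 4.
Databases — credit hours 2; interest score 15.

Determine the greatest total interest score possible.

Treat it as a binary knapsack problem.
Take ML, Crypto, and Databases: credit hours 9 + 3 + 2 = 14 ≤ 15, interest score 8 + 4 + 15 = 27.
No other feasible combination does better.

27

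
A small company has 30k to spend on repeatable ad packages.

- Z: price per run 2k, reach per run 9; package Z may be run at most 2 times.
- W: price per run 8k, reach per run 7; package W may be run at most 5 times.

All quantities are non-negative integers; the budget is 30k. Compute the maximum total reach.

39

Take 2×Z and 3×W: price 28 ≤ 30, reach 2·9 + 3·7 = 39.
Z has the best ratio (9/2) and is taken to its limit of 2; remaining capacity is filled optimally with the others.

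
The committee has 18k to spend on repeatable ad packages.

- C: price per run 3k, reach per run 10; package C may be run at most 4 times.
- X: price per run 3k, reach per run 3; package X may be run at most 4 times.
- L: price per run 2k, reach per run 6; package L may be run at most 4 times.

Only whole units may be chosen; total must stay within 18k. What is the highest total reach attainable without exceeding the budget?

This is a bounded integer knapsack.
4×C and 3×L: price 18 ≤ 18, reach 4·10 + 3·6 = 58.
3×C and 4×L: price 17 ≤ 18, reach 3·10 + 4·6 = 54.
Best is 58.

58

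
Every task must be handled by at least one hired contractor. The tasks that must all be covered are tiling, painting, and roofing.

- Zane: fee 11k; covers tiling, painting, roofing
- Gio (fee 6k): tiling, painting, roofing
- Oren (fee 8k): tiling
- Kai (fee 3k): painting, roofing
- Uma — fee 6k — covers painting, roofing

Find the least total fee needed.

The greedy cost-per-new-task heuristic would pick Kai and Gio for 9, but a cheaper cover exists.
Gio alone covers tiling, painting, roofing — every task.
Total fee: 6.
No cover costs less than 6.

6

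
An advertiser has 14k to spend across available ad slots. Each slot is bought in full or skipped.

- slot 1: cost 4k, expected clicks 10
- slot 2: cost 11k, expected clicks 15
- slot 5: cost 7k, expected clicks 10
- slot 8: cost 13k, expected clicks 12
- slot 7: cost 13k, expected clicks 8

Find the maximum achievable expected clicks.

Allowing fractional choices, the relaxed optimum would be about 24.1, but ad slots are indivisible.
slot 2: cost 11 ≤ 14, expected clicks 15.
slot 8: cost 13 ≤ 14, expected clicks 12.
slot 1 + slot 5: cost 4 + 7 = 11 ≤ 14, expected clicks 10 + 10 = 20.
Best is slot 1 and slot 5 with total expected clicks 20.

20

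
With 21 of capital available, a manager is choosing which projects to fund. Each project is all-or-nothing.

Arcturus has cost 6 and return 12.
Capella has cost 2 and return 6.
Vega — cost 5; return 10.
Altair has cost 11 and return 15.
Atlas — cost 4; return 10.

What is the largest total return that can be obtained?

This is a 0-1 knapsack instance.
Allowing fractional choices, the relaxed optimum would be about 43.5, but projects are indivisible.
Arcturus + Altair + Atlas: cost 6 + 11 + 4 = 21 ≤ 21, return 12 + 15 + 10 = 37.
Vega + Altair + Atlas: cost 5 + 11 + 4 = 20 ≤ 21, return 10 + 15 + 10 = 35.
Arcturus + Capella + Vega + Atlas: cost 6 + 2 + 5 + 4 = 17 ≤ 21, return 12 + 6 + 10 + 10 = 38.
Best is Arcturus, Capella, Vega, and Atlas with total return 38.

38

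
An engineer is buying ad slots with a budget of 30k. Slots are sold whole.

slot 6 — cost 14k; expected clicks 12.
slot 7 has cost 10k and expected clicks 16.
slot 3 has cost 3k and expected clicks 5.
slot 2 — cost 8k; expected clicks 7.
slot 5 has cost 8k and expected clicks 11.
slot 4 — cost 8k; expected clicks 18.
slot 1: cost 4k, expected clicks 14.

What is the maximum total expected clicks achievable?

slot 7 + slot 2 + slot 4 + slot 1: cost 10 + 8 + 8 + 4 = 30 ≤ 30, expected clicks 16 + 7 + 18 + 14 = 55.
slot 7 + slot 5 + slot 4 + slot 1: cost 10 + 8 + 8 + 4 = 30 ≤ 30, expected clicks 16 + 11 + 18 + 14 = 59.
Best is slot 7, slot 5, slot 4, and slot 1 with total expected clicks 59.

59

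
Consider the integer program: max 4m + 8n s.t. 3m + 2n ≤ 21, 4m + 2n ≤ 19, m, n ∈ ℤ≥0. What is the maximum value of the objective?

72

The continuous relaxation peaks at (0, 9.5) with value 76.00; rounding to a feasible lattice point costs some objective.
(m,n)=(0,9): 3·0+2·9=18≤21, 4·0+2·9=18≤19, objective 72.
(m,n)=(0,8): 3·0+2·8=16≤21, 4·0+2·8=16≤19, objective 64.
No feasible integer point exceeds 72.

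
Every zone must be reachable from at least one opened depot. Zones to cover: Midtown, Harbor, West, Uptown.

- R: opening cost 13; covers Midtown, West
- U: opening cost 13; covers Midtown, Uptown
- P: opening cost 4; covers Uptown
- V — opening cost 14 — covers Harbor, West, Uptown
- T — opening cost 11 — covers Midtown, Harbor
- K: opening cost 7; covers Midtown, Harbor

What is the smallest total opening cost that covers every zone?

21

This is a weighted set-cover instance.
The greedy cost-per-new-zone heuristic would pick K, P, and R for 24, but a cheaper cover exists.
Choose V and K: together they cover Midtown, Harbor, West, Uptown — every zone.
Total opening cost: 14 + 7 = 21.
No cover costs less than 21.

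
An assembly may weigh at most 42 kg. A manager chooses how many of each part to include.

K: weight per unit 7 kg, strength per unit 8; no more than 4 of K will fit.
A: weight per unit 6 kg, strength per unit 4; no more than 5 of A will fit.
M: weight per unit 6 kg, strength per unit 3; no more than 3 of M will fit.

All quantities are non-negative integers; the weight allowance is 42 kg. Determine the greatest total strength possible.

Take 4×K and 2×A: weight 40 ≤ 42, strength 4·8 + 2·4 = 40.
K has the best ratio (8/7) and is taken to its limit of 4; remaining capacity is filled optimally with the others.

40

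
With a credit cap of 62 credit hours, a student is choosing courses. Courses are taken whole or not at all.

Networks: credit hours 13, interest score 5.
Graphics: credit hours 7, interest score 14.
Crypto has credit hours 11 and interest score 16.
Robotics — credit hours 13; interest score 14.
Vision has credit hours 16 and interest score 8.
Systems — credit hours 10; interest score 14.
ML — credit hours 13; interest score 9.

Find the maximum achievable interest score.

67

Allowing fractional choices, the relaxed optimum would be about 71.0, but courses are indivisible.
Graphics + Crypto + Robotics + Systems + ML: credit hours 7 + 11 + 13 + 10 + 13 = 54 ≤ 62, interest score 14 + 16 + 14 + 14 + 9 = 67.
Networks + Graphics + Crypto + Robotics + Systems: credit hours 13 + 7 + 11 + 13 + 10 = 54 ≤ 62, interest score 5 + 14 + 16 + 14 + 14 = 63.
Graphics + Crypto + Robotics + Vision + Systems: credit hours 7 + 11 + 13 + 16 + 10 = 57 ≤ 62, interest score 14 + 16 + 14 + 8 + 14 = 66.
Best is Graphics, Crypto, Robotics, Systems, and ML with total interest score 67.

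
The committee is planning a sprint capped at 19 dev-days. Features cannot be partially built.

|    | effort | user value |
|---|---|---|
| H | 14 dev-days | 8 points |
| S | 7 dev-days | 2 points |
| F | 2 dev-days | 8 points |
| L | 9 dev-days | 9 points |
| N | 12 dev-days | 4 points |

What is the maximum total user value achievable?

19

Allowing fractional choices, the relaxed optimum would be about 21.6, but features are indivisible.
S + F + L: effort 7 + 2 + 9 = 18 ≤ 19, user value 2 + 8 + 9 = 19.
F + L: effort 2 + 9 = 11 ≤ 19, user value 8 + 9 = 17.
Best is S, F, and L with total user value 19.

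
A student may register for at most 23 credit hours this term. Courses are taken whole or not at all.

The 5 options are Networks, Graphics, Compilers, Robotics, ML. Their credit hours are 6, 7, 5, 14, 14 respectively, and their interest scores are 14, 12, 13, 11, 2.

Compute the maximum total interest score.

Treat it as a binary knapsack problem.
Allowing fractional choices, the relaxed optimum would be about 42.9, but courses are indivisible.
Networks + Graphics: credit hours 6 + 7 = 13 ≤ 23, interest score 14 + 12 = 26.
Networks + Graphics + Compilers: credit hours 6 + 7 + 5 = 18 ≤ 23, interest score 14 + 12 + 13 = 39.
Networks + Compilers: credit hours 6 + 5 = 11 ≤ 23, interest score 14 + 13 = 27.
Best is Networks, Graphics, and Compilers with total interest score 39.

39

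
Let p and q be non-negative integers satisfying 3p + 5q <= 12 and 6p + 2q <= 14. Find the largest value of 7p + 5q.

(p,q)=(2,1): 3·2+5·1=11≤12, 6·2+2·1=14≤14, objective 19.
(p,q)=(2,0): 3·2+5·0=6≤12, 6·2+2·0=12≤14, objective 14.
Maximum is 19 at (p,q)=(2,1).

19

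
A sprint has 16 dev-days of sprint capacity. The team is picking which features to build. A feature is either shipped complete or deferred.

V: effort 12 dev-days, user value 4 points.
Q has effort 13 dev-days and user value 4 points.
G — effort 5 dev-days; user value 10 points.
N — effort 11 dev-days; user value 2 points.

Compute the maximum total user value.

This is a 0-1 knapsack instance.
G + N: effort 5 + 11 = 16 ≤ 16, user value 10 + 2 = 12.
G: effort 5 ≤ 16, user value 10.
V: effort 12 ≤ 16, user value 4.
Best is G and N with total user value 12.

12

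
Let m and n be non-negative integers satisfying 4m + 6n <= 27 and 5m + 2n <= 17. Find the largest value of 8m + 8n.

(m,n)=(2,3): 4·2+6·3=26≤27, 5·2+2·3=16≤17, objective 40.
(m,n)=(1,3): 4·1+6·3=22≤27, 5·1+2·3=11≤17, objective 32.
(m,n)=(2,2): 4·2+6·2=20≤27, 5·2+2·2=14≤17, objective 32.
(m,n)=(1,2): 4·1+6·2=16≤27, 5·1+2·2=9≤17, objective 24.
Maximum is 40 at (m,n)=(2,3).

40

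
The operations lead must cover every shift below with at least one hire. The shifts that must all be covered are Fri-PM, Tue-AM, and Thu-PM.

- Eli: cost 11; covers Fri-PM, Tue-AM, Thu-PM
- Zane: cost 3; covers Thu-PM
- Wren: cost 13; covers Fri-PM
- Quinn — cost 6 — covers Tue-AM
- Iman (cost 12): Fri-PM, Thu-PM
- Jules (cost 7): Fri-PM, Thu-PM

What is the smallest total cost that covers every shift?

11

The greedy cost-per-new-shift heuristic would pick Zane and Eli for 14, but a cheaper cover exists.
Eli alone covers Fri-PM, Tue-AM, Thu-PM — every shift.
Total cost: 11.
No cover costs less than 11.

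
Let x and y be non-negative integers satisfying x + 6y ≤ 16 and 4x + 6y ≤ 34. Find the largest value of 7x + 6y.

56

Relaxing integrality, the LP optimum is 59.50 at (x,y) = (8.5, 0), which is not an integer point.
(x,y)=(8,0): 1·8+6·0=8≤16, 4·8+6·0=32≤34, objective 56.
(x,y)=(7,1): 1·7+6·1=13≤16, 4·7+6·1=34≤34, objective 55.
(x,y)=(7,0): 1·7+6·0=7≤16, 4·7+6·0=28≤34, objective 49.
Maximum is 56 at (x,y)=(8,0).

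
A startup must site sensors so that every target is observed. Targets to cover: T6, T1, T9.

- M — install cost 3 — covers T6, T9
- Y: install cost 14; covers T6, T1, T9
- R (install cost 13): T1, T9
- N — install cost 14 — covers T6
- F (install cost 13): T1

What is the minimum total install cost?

The greedy cost-per-new-target heuristic would pick M and R for 16, but a cheaper cover exists.
Y alone covers T6, T1, T9 — every target.
Total install cost: 14.
No cover costs less than 14.

14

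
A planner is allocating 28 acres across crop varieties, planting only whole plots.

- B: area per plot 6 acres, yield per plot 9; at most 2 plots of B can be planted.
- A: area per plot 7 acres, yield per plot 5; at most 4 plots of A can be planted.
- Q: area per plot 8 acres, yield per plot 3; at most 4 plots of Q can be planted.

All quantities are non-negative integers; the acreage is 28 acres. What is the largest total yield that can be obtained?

This is a bounded integer knapsack.
2×B, 1×A, and 1×Q: area 27 ≤ 28, yield 2·9 + 1·5 + 1·3 = 26.
2×B and 2×A: area 26 ≤ 28, yield 2·9 + 2·5 = 28.
Best is 28.

28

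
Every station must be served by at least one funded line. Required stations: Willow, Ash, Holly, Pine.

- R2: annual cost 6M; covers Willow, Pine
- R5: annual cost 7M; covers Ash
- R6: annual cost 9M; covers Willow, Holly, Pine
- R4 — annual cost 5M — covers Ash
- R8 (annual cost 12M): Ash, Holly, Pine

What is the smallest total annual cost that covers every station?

The greedy cost-per-new-station heuristic would pick R2, R4, and R6 for 20, but a cheaper cover exists.
Choose R6 and R4: together they cover Willow, Ash, Holly, Pine — every station.
Total annual cost: 9 + 5 = 14.
No cover costs less than 14.

14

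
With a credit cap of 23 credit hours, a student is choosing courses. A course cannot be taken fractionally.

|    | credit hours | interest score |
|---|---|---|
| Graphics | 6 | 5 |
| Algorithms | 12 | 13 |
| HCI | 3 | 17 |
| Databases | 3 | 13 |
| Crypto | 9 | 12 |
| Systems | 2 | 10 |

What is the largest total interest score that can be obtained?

Algorithms + HCI + Databases + Systems: credit hours 12 + 3 + 3 + 2 = 20 ≤ 23, interest score 13 + 17 + 13 + 10 = 53.
HCI + Databases + Crypto + Systems: credit hours 3 + 3 + 9 + 2 = 17 ≤ 23, interest score 17 + 13 + 12 + 10 = 52.
Graphics + HCI + Databases + Crypto + Systems: credit hours 6 + 3 + 3 + 9 + 2 = 23 ≤ 23, interest score 5 + 17 + 13 + 12 + 10 = 57.
Best is Graphics, HCI, Databases, Crypto, and Systems with total interest score 57.

57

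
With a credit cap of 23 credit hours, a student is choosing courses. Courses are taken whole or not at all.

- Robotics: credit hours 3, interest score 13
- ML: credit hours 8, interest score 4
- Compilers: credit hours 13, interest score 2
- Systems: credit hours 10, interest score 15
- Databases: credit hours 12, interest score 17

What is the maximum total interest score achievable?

34

Allowing fractional choices, the relaxed optimum would be about 42.2, but courses are indivisible.
Robotics + ML + Databases: credit hours 3 + 8 + 12 = 23 ≤ 23, interest score 13 + 4 + 17 = 34.
Systems + Databases: credit hours 10 + 12 = 22 ≤ 23, interest score 15 + 17 = 32.
Robotics + ML + Systems: credit hours 3 + 8 + 10 = 21 ≤ 23, interest score 13 + 4 + 15 = 32.
Best is Robotics, ML, and Databases with total interest score 34.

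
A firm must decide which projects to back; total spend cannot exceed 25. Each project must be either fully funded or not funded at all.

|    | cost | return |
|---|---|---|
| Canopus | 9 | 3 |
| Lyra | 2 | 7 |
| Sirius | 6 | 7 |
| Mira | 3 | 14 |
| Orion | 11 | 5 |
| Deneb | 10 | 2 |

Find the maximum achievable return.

33

Take Lyra, Sirius, Mira, and Orion: cost 2 + 6 + 3 + 11 = 22 ≤ 25, return 7 + 7 + 14 + 5 = 33.
No other feasible combination does better.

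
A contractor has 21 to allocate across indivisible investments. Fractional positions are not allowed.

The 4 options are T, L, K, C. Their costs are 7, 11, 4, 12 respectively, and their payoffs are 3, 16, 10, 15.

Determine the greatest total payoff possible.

26

Allowing fractional choices, the relaxed optimum would be about 33.5, but investments are indivisible.
K + C: cost 4 + 12 = 16 ≤ 21, payoff 10 + 15 = 25.
L + K: cost 11 + 4 = 15 ≤ 21, payoff 16 + 10 = 26.
T + L: cost 7 + 11 = 18 ≤ 21, payoff 3 + 16 = 19.
Best is L and K with total payoff 26.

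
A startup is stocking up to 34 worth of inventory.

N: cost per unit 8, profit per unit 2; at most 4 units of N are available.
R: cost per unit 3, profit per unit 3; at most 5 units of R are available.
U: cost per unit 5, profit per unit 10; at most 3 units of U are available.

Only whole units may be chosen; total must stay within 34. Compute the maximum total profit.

Take 5×R and 3×U: cost 30 ≤ 34, profit 5·3 + 3·10 = 45.
U has the best ratio (10/5) and is taken to its limit of 3; remaining capacity is filled optimally with the others.

45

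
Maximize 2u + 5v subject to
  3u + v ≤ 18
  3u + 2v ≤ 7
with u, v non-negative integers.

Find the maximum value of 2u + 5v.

15

The continuous relaxation peaks at (0, 3.5) with value 17.50; rounding to a feasible lattice point costs some objective.
(u,v)=(0,3): 3·0+1·3=3≤18, 3·0+2·3=6≤7, objective 15.
(u,v)=(1,2): 3·1+1·2=5≤18, 3·1+2·2=7≤7, objective 12.
Maximum is 15 at (u,v)=(0,3).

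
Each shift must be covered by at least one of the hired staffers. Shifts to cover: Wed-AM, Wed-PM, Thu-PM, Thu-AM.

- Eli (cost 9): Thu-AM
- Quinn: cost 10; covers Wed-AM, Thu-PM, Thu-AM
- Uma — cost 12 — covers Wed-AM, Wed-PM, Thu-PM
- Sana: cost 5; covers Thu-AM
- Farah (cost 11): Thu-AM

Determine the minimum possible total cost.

17

The greedy cost-per-new-shift heuristic would pick Quinn and Uma for 22, but a cheaper cover exists.
Choose Uma and Sana: together they cover Wed-AM, Wed-PM, Thu-PM, Thu-AM — every shift.
Total cost: 12 + 5 = 17.
No cover costs less than 17.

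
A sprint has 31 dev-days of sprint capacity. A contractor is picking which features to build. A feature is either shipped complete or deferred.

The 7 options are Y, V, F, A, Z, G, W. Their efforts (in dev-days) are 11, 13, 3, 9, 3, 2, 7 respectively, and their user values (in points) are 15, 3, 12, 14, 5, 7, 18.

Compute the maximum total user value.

Allowing fractional choices, the relaxed optimum would be about 65.5, but features are indivisible.
Y + F + A + W: effort 11 + 3 + 9 + 7 = 30 ≤ 31, user value 15 + 12 + 14 + 18 = 59.
Y + F + Z + G + W: effort 11 + 3 + 3 + 2 + 7 = 26 ≤ 31, user value 15 + 12 + 5 + 7 + 18 = 57.
Best is Y, F, A, and W with total user value 59.

59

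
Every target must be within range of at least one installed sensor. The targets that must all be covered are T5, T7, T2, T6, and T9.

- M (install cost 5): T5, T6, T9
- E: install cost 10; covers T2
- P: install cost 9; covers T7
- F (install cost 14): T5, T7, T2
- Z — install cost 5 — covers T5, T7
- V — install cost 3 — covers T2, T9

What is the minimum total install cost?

This is a weighted set-cover instance.
Choose M, Z, and V: together they cover T5, T7, T2, T6, T9 — every target.
Total install cost: 5 + 5 + 3 = 13.
No cover costs less than 13.

13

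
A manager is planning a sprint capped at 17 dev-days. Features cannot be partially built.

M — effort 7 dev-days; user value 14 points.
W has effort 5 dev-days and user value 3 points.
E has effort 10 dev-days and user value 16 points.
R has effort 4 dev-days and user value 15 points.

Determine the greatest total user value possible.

32

E + R: effort 10 + 4 = 14 ≤ 17, user value 16 + 15 = 31.
M + W + R: effort 7 + 5 + 4 = 16 ≤ 17, user value 14 + 3 + 15 = 32.
M + E: effort 7 + 10 = 17 ≤ 17, user value 14 + 16 = 30.
Best is M, W, and R with total user value 32.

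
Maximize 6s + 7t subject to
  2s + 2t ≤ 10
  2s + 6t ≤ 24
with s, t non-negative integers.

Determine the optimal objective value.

33

Relaxing integrality, the LP optimum is 33.50 at (s,t) = (1.5, 3.5), which is not an integer point.
(s,t)=(2,3): 2·2+2·3=10≤10, 2·2+6·3=22≤24, objective 33.
(s,t)=(3,2): 2·3+2·2=10≤10, 2·3+6·2=18≤24, objective 32.
(s,t)=(0,4): 2·0+2·4=8≤10, 2·0+6·4=24≤24, objective 28.
Maximum is 33 at (s,t)=(2,3).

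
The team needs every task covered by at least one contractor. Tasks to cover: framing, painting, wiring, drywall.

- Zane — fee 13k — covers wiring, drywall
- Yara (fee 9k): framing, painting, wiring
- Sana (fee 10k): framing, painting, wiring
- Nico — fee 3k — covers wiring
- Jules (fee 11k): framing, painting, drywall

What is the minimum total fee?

This is a weighted set-cover instance.
The greedy cost-per-new-task heuristic would pick Yara and Jules for 20, but a cheaper cover exists.
Choose Nico and Jules: together they cover framing, painting, wiring, drywall — every task.
Total fee: 3 + 11 = 14.
No cover costs less than 14.

14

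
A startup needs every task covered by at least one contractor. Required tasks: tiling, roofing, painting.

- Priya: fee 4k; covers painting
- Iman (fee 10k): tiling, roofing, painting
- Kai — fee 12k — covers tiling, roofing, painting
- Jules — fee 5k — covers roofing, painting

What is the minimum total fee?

10

The greedy cost-per-new-task heuristic would pick Jules and Iman for 15, but a cheaper cover exists.
Iman alone covers tiling, roofing, painting — every task.
Total fee: 10.
No cover costs less than 10.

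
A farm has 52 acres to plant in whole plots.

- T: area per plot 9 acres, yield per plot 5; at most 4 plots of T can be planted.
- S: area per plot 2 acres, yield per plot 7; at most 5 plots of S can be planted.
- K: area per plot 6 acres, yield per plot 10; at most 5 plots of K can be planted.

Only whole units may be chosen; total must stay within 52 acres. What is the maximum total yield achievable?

5×S and 5×K: area 40 ≤ 52, yield 5·7 + 5·10 = 85.
1×T, 5×S, and 5×K: area 49 ≤ 52, yield 1·5 + 5·7 + 5·10 = 90.
Best is 90.

90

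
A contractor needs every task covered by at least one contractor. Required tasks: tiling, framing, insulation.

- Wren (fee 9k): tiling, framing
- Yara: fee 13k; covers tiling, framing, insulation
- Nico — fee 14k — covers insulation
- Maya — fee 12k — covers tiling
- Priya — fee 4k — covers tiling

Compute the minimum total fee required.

13

Yara alone covers tiling, framing, insulation — every task.
Total fee: 13.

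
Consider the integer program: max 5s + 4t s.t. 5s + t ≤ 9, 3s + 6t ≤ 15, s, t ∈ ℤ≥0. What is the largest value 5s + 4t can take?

(s,t)=(1,2): 5·1+1·2=7≤9, 3·1+6·2=15≤15, objective 13.
(s,t)=(1,1): 5·1+1·1=6≤9, 3·1+6·1=9≤15, objective 9.
The best lattice point is (1,2), giving 13.

13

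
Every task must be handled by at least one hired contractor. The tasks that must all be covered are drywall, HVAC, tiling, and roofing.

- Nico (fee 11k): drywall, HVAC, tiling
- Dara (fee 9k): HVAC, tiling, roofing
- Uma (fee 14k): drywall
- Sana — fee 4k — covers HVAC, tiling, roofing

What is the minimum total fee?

15

Choose Nico and Sana: together they cover drywall, HVAC, tiling, roofing — every task.
Total fee: 11 + 4 = 15.
No cover costs less than 15.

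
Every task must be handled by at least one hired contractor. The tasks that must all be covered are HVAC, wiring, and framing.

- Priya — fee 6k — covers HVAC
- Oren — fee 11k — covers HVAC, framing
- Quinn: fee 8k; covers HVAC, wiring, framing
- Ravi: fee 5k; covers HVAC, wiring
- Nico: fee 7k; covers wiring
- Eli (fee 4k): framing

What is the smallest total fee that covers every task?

The greedy cost-per-new-task heuristic would pick Ravi and Eli for 9, but a cheaper cover exists.
Quinn alone covers HVAC, wiring, framing — every task.
Total fee: 8.
No cover costs less than 8.

8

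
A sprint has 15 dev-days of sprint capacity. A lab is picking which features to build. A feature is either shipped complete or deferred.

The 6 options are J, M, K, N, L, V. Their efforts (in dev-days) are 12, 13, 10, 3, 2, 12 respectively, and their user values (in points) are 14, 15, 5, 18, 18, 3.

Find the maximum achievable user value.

M + L: effort 13 + 2 = 15 ≤ 15, user value 15 + 18 = 33.
N + L: effort 3 + 2 = 5 ≤ 15, user value 18 + 18 = 36.
K + N + L: effort 10 + 3 + 2 = 15 ≤ 15, user value 5 + 18 + 18 = 41.
Best is K, N, and L with total user value 41.

41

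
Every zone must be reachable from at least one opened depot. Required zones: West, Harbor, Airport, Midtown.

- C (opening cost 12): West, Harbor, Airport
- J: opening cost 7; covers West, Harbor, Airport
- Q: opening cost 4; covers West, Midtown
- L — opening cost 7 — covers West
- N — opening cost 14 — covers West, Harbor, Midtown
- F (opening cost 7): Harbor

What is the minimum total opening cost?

Choose J and Q: together they cover West, Harbor, Airport, Midtown — every zone.
Total opening cost: 7 + 4 = 11.
No cover costs less than 11.

11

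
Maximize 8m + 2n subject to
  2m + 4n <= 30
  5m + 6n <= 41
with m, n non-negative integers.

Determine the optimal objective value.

(m,n)=(8,0) is feasible, giving 64.
(m,n)=(7,1) is feasible, giving 58.
(m,n)=(7,0) is feasible, giving 56.
No feasible integer point exceeds 64.

64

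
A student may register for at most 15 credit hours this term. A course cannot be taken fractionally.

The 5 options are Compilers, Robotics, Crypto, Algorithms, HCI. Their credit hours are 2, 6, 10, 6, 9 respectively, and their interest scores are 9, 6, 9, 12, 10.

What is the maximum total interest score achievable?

Take Compilers, Robotics, and Algorithms: credit hours 2 + 6 + 6 = 14 ≤ 15, interest score 9 + 6 + 12 = 27.
No other feasible combination does better.

27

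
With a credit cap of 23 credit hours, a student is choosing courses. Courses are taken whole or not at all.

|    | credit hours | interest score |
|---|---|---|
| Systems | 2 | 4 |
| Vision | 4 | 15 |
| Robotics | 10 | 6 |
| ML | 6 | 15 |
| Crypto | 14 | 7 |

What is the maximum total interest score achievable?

This is a 0-1 knapsack instance.
Vision + Robotics + ML: credit hours 4 + 10 + 6 = 20 ≤ 23, interest score 15 + 6 + 15 = 36.
Systems + Vision + ML: credit hours 2 + 4 + 6 = 12 ≤ 23, interest score 4 + 15 + 15 = 34.
Systems + Vision + Robotics + ML: credit hours 2 + 4 + 10 + 6 = 22 ≤ 23, interest score 4 + 15 + 6 + 15 = 40.
Best is Systems, Vision, Robotics, and ML with total interest score 40.

40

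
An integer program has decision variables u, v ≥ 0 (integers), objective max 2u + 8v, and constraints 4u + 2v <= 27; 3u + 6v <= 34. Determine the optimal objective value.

42

Relaxing integrality, the LP optimum is 45.33 at (u,v) = (0, 5.67), which is not an integer point.
(u,v)=(1,5): 4·1+2·5=14≤27, 3·1+6·5=33≤34, objective 42.
(u,v)=(0,5): 4·0+2·5=10≤27, 3·0+6·5=30≤34, objective 40.
(u,v)=(2,4): 4·2+2·4=16≤27, 3·2+6·4=30≤34, objective 36.
(u,v)=(1,4): 4·1+2·4=12≤27, 3·1+6·4=27≤34, objective 34.
No feasible integer point exceeds 42.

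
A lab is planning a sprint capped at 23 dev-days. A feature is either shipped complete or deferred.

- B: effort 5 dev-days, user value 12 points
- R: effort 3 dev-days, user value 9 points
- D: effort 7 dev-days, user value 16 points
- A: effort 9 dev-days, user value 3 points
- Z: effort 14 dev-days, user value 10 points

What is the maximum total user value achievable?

Take B, R, and D: effort 5 + 3 + 7 = 15 ≤ 23, user value 12 + 9 + 16 = 37.
No other feasible combination does better.

37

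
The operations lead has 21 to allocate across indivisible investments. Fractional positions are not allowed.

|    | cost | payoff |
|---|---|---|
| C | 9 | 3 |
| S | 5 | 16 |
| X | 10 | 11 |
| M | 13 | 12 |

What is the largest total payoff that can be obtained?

28

Take S and M: cost 5 + 13 = 18 ≤ 21, payoff 16 + 12 = 28.
No other feasible combination does better.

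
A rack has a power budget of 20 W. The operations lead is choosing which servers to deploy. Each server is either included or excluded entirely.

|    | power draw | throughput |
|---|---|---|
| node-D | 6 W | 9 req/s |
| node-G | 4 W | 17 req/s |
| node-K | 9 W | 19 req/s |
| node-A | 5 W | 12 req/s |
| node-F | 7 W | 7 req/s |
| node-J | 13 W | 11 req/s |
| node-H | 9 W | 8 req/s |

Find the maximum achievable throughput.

This is an integer program with binary decision variables.
node-G + node-K + node-F: power draw 4 + 9 + 7 = 20 ≤ 20, throughput 17 + 19 + 7 = 43.
node-G + node-K + node-A: power draw 4 + 9 + 5 = 18 ≤ 20, throughput 17 + 19 + 12 = 48.
node-D + node-G + node-K: power draw 6 + 4 + 9 = 19 ≤ 20, throughput 9 + 17 + 19 = 45.
Best is node-G, node-K, and node-A with total throughput 48.

48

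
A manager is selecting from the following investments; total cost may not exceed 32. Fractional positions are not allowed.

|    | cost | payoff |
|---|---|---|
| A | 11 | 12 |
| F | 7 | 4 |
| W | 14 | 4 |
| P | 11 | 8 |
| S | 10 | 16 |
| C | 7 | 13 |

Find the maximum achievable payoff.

A + P + S: cost 11 + 11 + 10 = 32 ≤ 32, payoff 12 + 8 + 16 = 36.
A + S + C: cost 11 + 10 + 7 = 28 ≤ 32, payoff 12 + 16 + 13 = 41.
P + S + C: cost 11 + 10 + 7 = 28 ≤ 32, payoff 8 + 16 + 13 = 37.
Best is A, S, and C with total payoff 41.

41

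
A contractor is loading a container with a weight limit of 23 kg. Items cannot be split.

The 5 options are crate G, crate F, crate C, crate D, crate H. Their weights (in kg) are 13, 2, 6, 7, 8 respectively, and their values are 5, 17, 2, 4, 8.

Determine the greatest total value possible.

31

crate F + crate C + crate D + crate H: weight 2 + 6 + 7 + 8 = 23 ≤ 23, value 17 + 2 + 4 + 8 = 31.
crate F + crate D + crate H: weight 2 + 7 + 8 = 17 ≤ 23, value 17 + 4 + 8 = 29.
crate G + crate F + crate H: weight 13 + 2 + 8 = 23 ≤ 23, value 5 + 17 + 8 = 30.
Best is crate F, crate C, crate D, and crate H with total value 31.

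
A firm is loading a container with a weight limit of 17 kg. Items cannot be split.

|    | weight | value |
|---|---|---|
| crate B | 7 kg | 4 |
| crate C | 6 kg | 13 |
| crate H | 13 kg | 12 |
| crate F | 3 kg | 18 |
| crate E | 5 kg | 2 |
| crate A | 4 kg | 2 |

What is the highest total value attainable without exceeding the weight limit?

Take crate B, crate C, and crate F: weight 7 + 6 + 3 = 16 ≤ 17, value 4 + 13 + 18 = 35.
No other feasible combination does better.

35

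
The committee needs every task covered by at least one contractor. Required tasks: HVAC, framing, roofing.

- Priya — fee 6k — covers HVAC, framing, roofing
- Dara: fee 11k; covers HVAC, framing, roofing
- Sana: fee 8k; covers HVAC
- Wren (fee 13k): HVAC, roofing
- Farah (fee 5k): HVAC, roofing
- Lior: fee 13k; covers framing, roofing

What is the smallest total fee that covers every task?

6

Priya alone covers HVAC, framing, roofing — every task.
Total fee: 6.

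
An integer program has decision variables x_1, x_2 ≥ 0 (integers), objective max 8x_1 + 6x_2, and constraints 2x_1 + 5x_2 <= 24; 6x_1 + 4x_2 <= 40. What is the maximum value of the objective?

Relaxing integrality, the LP optimum is 55.27 at (x_1,x_2) = (4.73, 2.91), which is not an integer point.
(x_1,x_2)=(6,1): 2·6+5·1=17≤24, 6·6+4·1=40≤40, objective 54.
(x_1,x_2)=(5,2): 2·5+5·2=20≤24, 6·5+4·2=38≤40, objective 52.
(x_1,x_2)=(4,3): 2·4+5·3=23≤24, 6·4+4·3=36≤40, objective 50.
No feasible integer point exceeds 54.

54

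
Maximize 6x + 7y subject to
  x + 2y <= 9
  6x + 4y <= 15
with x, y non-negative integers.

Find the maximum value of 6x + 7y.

21

The continuous relaxation peaks at (0, 3.75) with value 26.25; rounding to a feasible lattice point costs some objective.
(x,y)=(0,3): 1·0+2·3=6≤9, 6·0+4·3=12≤15, objective 21.
(x,y)=(1,2): 1·1+2·2=5≤9, 6·1+4·2=14≤15, objective 20.
No feasible integer point exceeds 21.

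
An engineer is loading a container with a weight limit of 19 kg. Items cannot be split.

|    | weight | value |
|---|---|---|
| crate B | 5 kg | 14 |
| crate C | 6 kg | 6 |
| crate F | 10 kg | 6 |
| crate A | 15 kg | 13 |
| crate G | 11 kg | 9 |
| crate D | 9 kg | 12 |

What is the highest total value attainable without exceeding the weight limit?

Allowing fractional choices, the relaxed optimum would be about 31.0, but items are indivisible.
crate B + crate D: weight 5 + 9 = 14 ≤ 19, value 14 + 12 = 26.
crate B + crate G: weight 5 + 11 = 16 ≤ 19, value 14 + 9 = 23.
Best is crate B and crate D with total value 26.

26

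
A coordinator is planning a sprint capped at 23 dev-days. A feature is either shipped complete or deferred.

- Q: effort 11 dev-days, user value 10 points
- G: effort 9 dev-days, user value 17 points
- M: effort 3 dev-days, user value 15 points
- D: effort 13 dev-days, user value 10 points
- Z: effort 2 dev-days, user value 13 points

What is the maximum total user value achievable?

G + M + Z: effort 9 + 3 + 2 = 14 ≤ 23, user value 17 + 15 + 13 = 45.
Q + G + M: effort 11 + 9 + 3 = 23 ≤ 23, user value 10 + 17 + 15 = 42.
Best is G, M, and Z with total user value 45.

45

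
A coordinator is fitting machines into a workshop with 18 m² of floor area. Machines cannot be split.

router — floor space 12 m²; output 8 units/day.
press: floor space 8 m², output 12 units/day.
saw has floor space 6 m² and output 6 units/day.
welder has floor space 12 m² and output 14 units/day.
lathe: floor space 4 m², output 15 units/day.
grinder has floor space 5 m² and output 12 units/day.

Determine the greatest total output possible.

39

Treat it as a binary knapsack problem.
press + saw + lathe: floor space 8 + 6 + 4 = 18 ≤ 18, output 12 + 6 + 15 = 33.
saw + lathe + grinder: floor space 6 + 4 + 5 = 15 ≤ 18, output 6 + 15 + 12 = 33.
press + lathe + grinder: floor space 8 + 4 + 5 = 17 ≤ 18, output 12 + 15 + 12 = 39.
Best is press, lathe, and grinder with total output 39.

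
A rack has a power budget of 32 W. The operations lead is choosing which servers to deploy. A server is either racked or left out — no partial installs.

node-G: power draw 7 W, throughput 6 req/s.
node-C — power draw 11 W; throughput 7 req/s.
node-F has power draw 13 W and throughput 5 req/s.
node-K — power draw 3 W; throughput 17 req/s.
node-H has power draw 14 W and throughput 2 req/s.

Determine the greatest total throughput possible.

30

node-G + node-F + node-K: power draw 7 + 13 + 3 = 23 ≤ 32, throughput 6 + 5 + 17 = 28.
node-C + node-F + node-K: power draw 11 + 13 + 3 = 27 ≤ 32, throughput 7 + 5 + 17 = 29.
node-G + node-C + node-K: power draw 7 + 11 + 3 = 21 ≤ 32, throughput 6 + 7 + 17 = 30.
Best is node-G, node-C, and node-K with total throughput 30.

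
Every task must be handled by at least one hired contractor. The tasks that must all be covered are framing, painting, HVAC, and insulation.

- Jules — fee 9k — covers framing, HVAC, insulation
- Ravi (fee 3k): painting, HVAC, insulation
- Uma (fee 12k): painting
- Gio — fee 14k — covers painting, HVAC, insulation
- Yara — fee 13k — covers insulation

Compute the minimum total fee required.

This is an integer covering problem.
Choose Jules and Ravi: together they cover framing, painting, HVAC, insulation — every task.
Total fee: 9 + 3 = 12.
No cover costs less than 12.

12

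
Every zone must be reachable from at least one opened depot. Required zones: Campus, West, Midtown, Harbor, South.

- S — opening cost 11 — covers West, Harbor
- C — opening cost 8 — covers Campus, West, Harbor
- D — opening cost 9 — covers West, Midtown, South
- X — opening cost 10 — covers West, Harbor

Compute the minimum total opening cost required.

Choose C and D: together they cover Campus, West, Midtown, Harbor, South — every zone.
Total opening cost: 8 + 9 = 17.
No cover costs less than 17.

17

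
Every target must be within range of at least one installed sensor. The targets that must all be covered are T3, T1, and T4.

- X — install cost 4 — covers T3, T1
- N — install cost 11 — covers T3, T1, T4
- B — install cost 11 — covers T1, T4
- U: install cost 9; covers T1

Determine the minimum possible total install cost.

N alone covers T3, T1, T4 — every target.
Total install cost: 11.

11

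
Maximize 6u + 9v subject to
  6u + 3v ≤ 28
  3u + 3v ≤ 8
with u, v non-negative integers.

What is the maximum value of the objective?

18

(u,v)=(0,2) is feasible, giving 18.
(u,v)=(1,1) is feasible, giving 15.
(u,v)=(0,1) is feasible, giving 9.
Maximum is 18 at (u,v)=(0,2).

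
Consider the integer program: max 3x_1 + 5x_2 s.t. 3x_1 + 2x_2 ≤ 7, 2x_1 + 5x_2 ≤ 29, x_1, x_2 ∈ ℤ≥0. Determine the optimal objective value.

15

Relaxing integrality, the LP optimum is 17.50 at (x_1,x_2) = (0, 3.5), which is not an integer point.
(x_1,x_2)=(0,3): 3·0+2·3=6≤7, 2·0+5·3=15≤29, objective 15.
(x_1,x_2)=(1,2): 3·1+2·2=7≤7, 2·1+5·2=12≤29, objective 13.
(x_1,x_2)=(0,2): 3·0+2·2=4≤7, 2·0+5·2=10≤29, objective 10.
No feasible integer point exceeds 15.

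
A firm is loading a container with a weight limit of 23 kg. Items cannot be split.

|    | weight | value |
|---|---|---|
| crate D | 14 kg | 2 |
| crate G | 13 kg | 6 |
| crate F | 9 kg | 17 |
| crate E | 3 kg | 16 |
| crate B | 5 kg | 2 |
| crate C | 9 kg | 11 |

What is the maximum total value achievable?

44

This is a 0-1 knapsack instance.
Take crate F, crate E, and crate C: weight 9 + 3 + 9 = 21 ≤ 23, value 17 + 16 + 11 = 44.
No other feasible combination does better.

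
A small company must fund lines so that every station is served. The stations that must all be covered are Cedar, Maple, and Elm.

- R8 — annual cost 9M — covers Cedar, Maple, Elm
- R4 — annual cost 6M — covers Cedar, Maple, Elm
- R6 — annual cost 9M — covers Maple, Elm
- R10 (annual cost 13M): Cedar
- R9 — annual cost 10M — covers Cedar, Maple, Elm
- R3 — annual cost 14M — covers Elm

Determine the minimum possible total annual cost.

R4 alone covers Cedar, Maple, Elm — every station.
Total annual cost: 6.
No cover costs less than 6.

6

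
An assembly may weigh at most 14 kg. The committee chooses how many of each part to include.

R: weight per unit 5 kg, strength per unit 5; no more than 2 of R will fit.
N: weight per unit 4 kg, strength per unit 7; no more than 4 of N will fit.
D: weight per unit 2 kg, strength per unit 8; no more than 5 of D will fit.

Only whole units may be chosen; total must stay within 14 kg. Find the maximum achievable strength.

1×N and 5×D: weight 14 ≤ 14, strength 1·7 + 5·8 = 47.
5×D: weight 10 ≤ 14, strength 5·8 = 40.
Best is 47.

47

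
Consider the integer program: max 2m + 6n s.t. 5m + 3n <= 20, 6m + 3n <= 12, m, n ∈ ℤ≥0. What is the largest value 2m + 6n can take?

(m,n)=(0,4) is feasible, giving 24.
(m,n)=(0,3) is feasible, giving 18.
No feasible integer point exceeds 24.

24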